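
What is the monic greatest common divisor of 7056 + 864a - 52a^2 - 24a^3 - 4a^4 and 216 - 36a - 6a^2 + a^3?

-36 + a^2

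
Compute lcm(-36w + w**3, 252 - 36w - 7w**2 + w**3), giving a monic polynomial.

252w - 36w**2 - 7w**3 + w**4

Apply the Euclidean algorithm:
  w**3 - 36w = (w**3 - 7w**2 - 36w + 252) + (7w**2 - 252)
  w**3 - 7w**2 - 36w + 252 = ((1/7)w - 1)(7w**2 - 252) + (0)
Last nonzero remainder: 7w**2 - 252. Dividing through by 7 gives the monic gcd w**2 - 36.
Then lcm(f, g) = f·g / gcd(f, g); expanding and making the result monic gives the answer.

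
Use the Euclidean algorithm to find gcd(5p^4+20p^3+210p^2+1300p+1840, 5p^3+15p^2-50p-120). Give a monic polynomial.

p^2+6p+8

Repeated division with remainder:
  5p^4+20p^3+210p^2+1300p+1840 = (p+1)(5p^3+15p^2-50p-120) + (245p^2+1470p+1960)
  5p^3+15p^2-50p-120 = ((1/49)p-3/49)(245p^2+1470p+1960) + (0)
Last nonzero remainder: 245p^2+1470p+1960. Dividing through by 245 gives the monic gcd p^2+6p+8.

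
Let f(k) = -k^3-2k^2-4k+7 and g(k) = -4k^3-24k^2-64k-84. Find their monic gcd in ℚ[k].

k^2+3k+7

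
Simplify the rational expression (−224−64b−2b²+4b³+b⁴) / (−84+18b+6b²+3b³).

Repeated division with remainder:
  b⁴+4b³−2b²−64b−224 = ((1/3)b+2/3)(3b³+6b²+18b−84) + (−12b²−48b−168)
  3b³+6b²+18b−84 = (−(1/4)b+1/2)(−12b²−48b−168) + (0)
Last nonzero remainder: −12b²−48b−168. Dividing through by −12 gives the monic gcd b²+4b+14.
Cancel b²+4b+14 from numerator and denominator to get the reduced form.

(−16+b²)/(−6+3b)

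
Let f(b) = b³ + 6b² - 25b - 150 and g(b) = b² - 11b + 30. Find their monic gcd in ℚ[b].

Apply the Euclidean algorithm:
  b³ + 6b² - 25b - 150 = (b + 17)(b² - 11b + 30) + (132b - 660)
  b² - 11b + 30 = ((1/132)b - 1/22)(132b - 660) + (0)
Last nonzero remainder: 132b - 660. Dividing through by 132 gives the monic gcd b - 5.

b - 5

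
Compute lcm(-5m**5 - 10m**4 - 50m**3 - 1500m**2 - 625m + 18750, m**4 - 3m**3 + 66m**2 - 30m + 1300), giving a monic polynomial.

By polynomial division,
  -5m**5 - 10m**4 - 50m**3 - 1500m**2 - 625m + 18750 = (-5m - 25)(m**4 - 3m**3 + 66m**2 - 30m + 1300) + (205m**3 + 5125m + 51250)
  m**4 - 3m**3 + 66m**2 - 30m + 1300 = ((1/205)m - 3/205)(205m**3 + 5125m + 51250) + (41m**2 - 205m + 2050)
  205m**3 + 5125m + 51250 = (5m + 25)(41m**2 - 205m + 2050) + (0)
Last nonzero remainder: 41m**2 - 205m + 2050. Dividing through by 41 gives the monic gcd m**2 - 5m + 50.
Then lcm(f, g) = f·g / gcd(f, g); expanding and making the result monic gives the answer.

m**7 + 4m**6 + 40m**5 + 372m**4 + 985m**3 + 4300m**2 - 4250m - 97500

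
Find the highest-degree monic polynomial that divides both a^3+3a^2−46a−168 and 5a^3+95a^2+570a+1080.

a^2+10a+24

Apply the Euclidean algorithm:
  a^3+3a^2−46a−168 = (1/5)(5a^3+95a^2+570a+1080) + (−16a^2−160a−384)
  5a^3+95a^2+570a+1080 = (−(5/16)a−45/16)(−16a^2−160a−384) + (0)
Last nonzero remainder: −16a^2−160a−384. Dividing through by −16 gives the monic gcd a^2+10a+24.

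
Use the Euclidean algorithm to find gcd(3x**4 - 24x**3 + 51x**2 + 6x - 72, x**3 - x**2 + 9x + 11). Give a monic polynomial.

x + 1

Apply the Euclidean algorithm:
  3x**4 - 24x**3 + 51x**2 + 6x - 72 = (3x - 21)(x**3 - x**2 + 9x + 11) + (3x**2 + 162x + 159)
  x**3 - x**2 + 9x + 11 = ((1/3)x - 55/3)(3x**2 + 162x + 159) + (2926x + 2926)
  3x**2 + 162x + 159 = ((3/2926)x + 159/2926)(2926x + 2926) + (0)
Last nonzero remainder: 2926x + 2926. Dividing through by 2926 gives the monic gcd x + 1.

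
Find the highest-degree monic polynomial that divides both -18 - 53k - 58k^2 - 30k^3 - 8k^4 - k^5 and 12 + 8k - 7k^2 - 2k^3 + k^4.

Repeated division with remainder:
  -k^5 - 8k^4 - 30k^3 - 58k^2 - 53k - 18 = (-k - 10)(k^4 - 2k^3 - 7k^2 + 8k + 12) + (-57k^3 - 120k^2 + 39k + 102)
  k^4 - 2k^3 - 7k^2 + 8k + 12 = (-(1/57)k + 26/361)(-57k^3 - 120k^2 + 39k + 102) + ((840/361)k^2 + (2520/361)k + 1680/361)
  -57k^3 - 120k^2 + 39k + 102 = (-(6859/280)k + 6137/280)((840/361)k^2 + (2520/361)k + 1680/361) + (0)
Last nonzero remainder: (840/361)k^2 + (2520/361)k + 1680/361. Dividing through by 840/361 gives the monic gcd k^2 + 3k + 2.

2 + 3k + k^2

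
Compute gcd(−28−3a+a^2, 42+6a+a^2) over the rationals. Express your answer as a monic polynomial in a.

By polynomial division,
  a^2−3a−28 = (a^2+6a+42) + (−9a−70)
  a^2+6a+42 = (−(1/9)a+16/81)(−9a−70) + (4522/81)
  −9a−70 = (−(729/4522)a−405/323)(4522/81) + (0)
The last nonzero remainder is the constant 4522/81, so the polynomials are coprime and gcd = 1.

1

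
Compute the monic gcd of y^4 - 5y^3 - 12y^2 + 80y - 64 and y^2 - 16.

y^2 - 16

By polynomial division,
  y^4 - 5y^3 - 12y^2 + 80y - 64 = (y^2 - 5y + 4)(y^2 - 16) + (0)
The last nonzero remainder y^2 - 16 is already monic.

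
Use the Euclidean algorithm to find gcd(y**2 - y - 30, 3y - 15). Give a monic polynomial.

1

Apply the Euclidean algorithm:
  y**2 - y - 30 = ((1/3)y + 4/3)(3y - 15) + (-10)
  3y - 15 = (-(3/10)y + 3/2)(-10) + (0)
The last nonzero remainder is the constant -10, so the polynomials are coprime and gcd = 1.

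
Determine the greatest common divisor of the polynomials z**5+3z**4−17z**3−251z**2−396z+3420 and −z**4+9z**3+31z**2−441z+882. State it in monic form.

z**2−9z+18

Euclidean algorithm in ℚ[z]:
  z**5+3z**4−17z**3−251z**2−396z+3420 = (−z−12)(−z**4+9z**3+31z**2−441z+882) + (122z**3−320z**2−4806z+14004)
  −z**4+9z**3+31z**2−441z+882 = (−(1/122)z+389/7442)(122z**3−320z**2−4806z+14004) + ((31008/3721)z**2−(279072/3721)z+558144/3721)
  122z**3−320z**2−4806z+14004 = ((226981/15504)z+1447469/15504)((31008/3721)z**2−(279072/3721)z+558144/3721) + (0)
Last nonzero remainder: (31008/3721)z**2−(279072/3721)z+558144/3721. Dividing through by 31008/3721 gives the monic gcd z**2−9z+18.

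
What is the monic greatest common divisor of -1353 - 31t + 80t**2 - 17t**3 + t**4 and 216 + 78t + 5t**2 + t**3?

3 + t

Euclidean algorithm in ℚ[t]:
  t**4 - 17t**3 + 80t**2 - 31t - 1353 = (t - 22)(t**3 + 5t**2 + 78t + 216) + (112t**2 + 1469t + 3399)
  t**3 + 5t**2 + 78t + 216 = ((1/112)t - 909/12544)(112t**2 + 1469t + 3399) + ((1933065/12544)t + 5799195/12544)
  112t**2 + 1469t + 3399 = ((1404928/1933065)t + 14212352/1933065)((1933065/12544)t + 5799195/12544) + (0)
Last nonzero remainder: (1933065/12544)t + 5799195/12544. Dividing through by 1933065/12544 gives the monic gcd t + 3.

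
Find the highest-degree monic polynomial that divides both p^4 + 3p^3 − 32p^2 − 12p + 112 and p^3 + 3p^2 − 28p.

Euclidean algorithm in ℚ[p]:
  p^4 + 3p^3 − 32p^2 − 12p + 112 = (p)(p^3 + 3p^2 − 28p) + (−4p^2 − 12p + 112)
  p^3 + 3p^2 − 28p = (−(1/4)p)(−4p^2 − 12p + 112) + (0)
Last nonzero remainder: −4p^2 − 12p + 112. Dividing through by −4 gives the monic gcd p^2 + 3p − 28.

p^2 + 3p − 28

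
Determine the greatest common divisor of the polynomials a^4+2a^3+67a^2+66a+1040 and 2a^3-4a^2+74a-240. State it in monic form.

a^2+a+40

Euclidean algorithm in ℚ[a]:
  a^4+2a^3+67a^2+66a+1040 = ((1/2)a+2)(2a^3-4a^2+74a-240) + (38a^2+38a+1520)
  2a^3-4a^2+74a-240 = ((1/19)a-3/19)(38a^2+38a+1520) + (0)
Last nonzero remainder: 38a^2+38a+1520. Dividing through by 38 gives the monic gcd a^2+a+40.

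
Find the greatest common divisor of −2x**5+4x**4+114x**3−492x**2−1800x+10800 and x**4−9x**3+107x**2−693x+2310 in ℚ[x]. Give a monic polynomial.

By polynomial division,
  −2x**5+4x**4+114x**3−492x**2−1800x+10800 = (−2x−14)(x**4−9x**3+107x**2−693x+2310) + (202x**3−380x**2−6882x+43140)
  x**4−9x**3+107x**2−693x+2310 = ((1/202)x−719/20402)(202x**3−380x**2−6882x+43140) + ((1302438/10201)x**2−(11721942/10201)x+39073140/10201)
  202x**3−380x**2−6882x+43140 = ((1030301/651219)x+7334519/651219)((1302438/10201)x**2−(11721942/10201)x+39073140/10201) + (0)
Last nonzero remainder: (1302438/10201)x**2−(11721942/10201)x+39073140/10201. Dividing through by 1302438/10201 gives the monic gcd x**2−9x+30.

x**2−9x+30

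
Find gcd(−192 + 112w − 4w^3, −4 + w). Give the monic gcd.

By polynomial division,
  −4w^3 + 112w − 192 = (−4w^2 − 16w + 48)(w − 4) + (0)
The last nonzero remainder w − 4 is already monic.

−4 + w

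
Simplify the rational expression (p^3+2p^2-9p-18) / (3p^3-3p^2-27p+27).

(p+2)/(3p-3)

By polynomial division,
  p^3+2p^2-9p-18 = (1/3)(3p^3-3p^2-27p+27) + (3p^2-27)
  3p^3-3p^2-27p+27 = (p-1)(3p^2-27) + (0)
Last nonzero remainder: 3p^2-27. Dividing through by 3 gives the monic gcd p^2-9.
Cancel p^2-9 from numerator and denominator to get the reduced form.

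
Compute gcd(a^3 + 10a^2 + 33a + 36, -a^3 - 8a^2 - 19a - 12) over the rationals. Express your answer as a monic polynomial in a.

Apply the Euclidean algorithm:
  a^3 + 10a^2 + 33a + 36 = (-1)(-a^3 - 8a^2 - 19a - 12) + (2a^2 + 14a + 24)
  -a^3 - 8a^2 - 19a - 12 = (-(1/2)a - 1/2)(2a^2 + 14a + 24) + (0)
Last nonzero remainder: 2a^2 + 14a + 24. Dividing through by 2 gives the monic gcd a^2 + 7a + 12.

a^2 + 7a + 12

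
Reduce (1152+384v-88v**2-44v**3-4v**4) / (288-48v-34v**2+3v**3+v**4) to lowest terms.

(-16-4v)/(-4+v)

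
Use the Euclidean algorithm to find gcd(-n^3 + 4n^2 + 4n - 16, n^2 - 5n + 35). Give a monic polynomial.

1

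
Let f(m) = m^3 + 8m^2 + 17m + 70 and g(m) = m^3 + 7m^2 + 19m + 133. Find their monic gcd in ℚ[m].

m + 7

By polynomial division,
  m^3 + 8m^2 + 17m + 70 = (m^3 + 7m^2 + 19m + 133) + (m^2 − 2m − 63)
  m^3 + 7m^2 + 19m + 133 = (m + 9)(m^2 − 2m − 63) + (100m + 700)
  m^2 − 2m − 63 = ((1/100)m − 9/100)(100m + 700) + (0)
Last nonzero remainder: 100m + 700. Dividing through by 100 gives the monic gcd m + 7.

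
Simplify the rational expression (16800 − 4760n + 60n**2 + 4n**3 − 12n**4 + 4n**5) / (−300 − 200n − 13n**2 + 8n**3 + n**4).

(−560 + 140n − 16n**2 + 4n**3)/(10 + 7n + n**2)

Euclidean algorithm in ℚ[n]:
  4n**5 − 12n**4 + 4n**3 + 60n**2 − 4760n + 16800 = (4n − 44)(n**4 + 8n**3 − 13n**2 − 200n − 300) + (408n**3 + 288n**2 − 12360n + 3600)
  n**4 + 8n**3 − 13n**2 − 200n − 300 = ((1/408)n + 31/1734)(408n**3 + 288n**2 − 12360n + 3600) + ((3510/289)n**2 + (3510/289)n − 105300/289)
  408n**3 + 288n**2 − 12360n + 3600 = ((19652/585)n − 1156/117)((3510/289)n**2 + (3510/289)n − 105300/289) + (0)
Last nonzero remainder: (3510/289)n**2 + (3510/289)n − 105300/289. Dividing through by 3510/289 gives the monic gcd n**2 + n − 30.
Cancel n**2 + n − 30 from numerator and denominator to get the reduced form.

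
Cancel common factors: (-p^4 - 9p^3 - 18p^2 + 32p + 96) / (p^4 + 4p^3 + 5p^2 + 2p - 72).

(-p^2 - 7p - 12)/(p^2 + 2p + 9)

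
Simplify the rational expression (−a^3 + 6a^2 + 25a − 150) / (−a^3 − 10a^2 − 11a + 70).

(a^2 − 11a + 30)/(a^2 + 5a − 14)

Euclidean algorithm in ℚ[a]:
  −a^3 + 6a^2 + 25a − 150 = (−a^3 − 10a^2 − 11a + 70) + (16a^2 + 36a − 220)
  −a^3 − 10a^2 − 11a + 70 = (−(1/16)a − 31/64)(16a^2 + 36a − 220) + (−(117/16)a − 585/16)
  16a^2 + 36a − 220 = (−(256/117)a + 704/117)(−(117/16)a − 585/16) + (0)
Last nonzero remainder: −(117/16)a − 585/16. Dividing through by −117/16 gives the monic gcd a + 5.
Cancel a + 5 from numerator and denominator to get the reduced form.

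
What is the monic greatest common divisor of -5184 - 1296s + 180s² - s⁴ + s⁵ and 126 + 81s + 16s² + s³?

18 + 9s + s²

Repeated division with remainder:
  s⁵ - s⁴ + 180s² - 1296s - 5184 = (s² - 17s + 191)(s³ + 16s² + 81s + 126) + (-1625s² - 14625s - 29250)
  s³ + 16s² + 81s + 126 = (-(1/1625)s - 7/1625)(-1625s² - 14625s - 29250) + (0)
Last nonzero remainder: -1625s² - 14625s - 29250. Dividing through by -1625 gives the monic gcd s² + 9s + 18.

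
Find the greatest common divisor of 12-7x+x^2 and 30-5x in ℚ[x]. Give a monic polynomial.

Repeated division with remainder:
  x^2-7x+12 = (-(1/5)x+1/5)(-5x+30) + (6)
  -5x+30 = (-(5/6)x+5)(6) + (0)
The last nonzero remainder is the constant 6, so the polynomials are coprime and gcd = 1.

1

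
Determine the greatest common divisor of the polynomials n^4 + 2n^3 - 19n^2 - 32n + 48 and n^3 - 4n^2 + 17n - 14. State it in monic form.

n - 1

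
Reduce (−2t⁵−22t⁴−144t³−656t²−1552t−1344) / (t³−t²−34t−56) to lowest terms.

(−2t³−10t²−68t−168)/(t−7)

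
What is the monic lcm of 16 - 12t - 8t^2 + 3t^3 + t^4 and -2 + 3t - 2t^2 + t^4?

By polynomial division,
  t^4 + 3t^3 - 8t^2 - 12t + 16 = (t^4 - 2t^2 + 3t - 2) + (3t^3 - 6t^2 - 15t + 18)
  t^4 - 2t^2 + 3t - 2 = ((1/3)t + 2/3)(3t^3 - 6t^2 - 15t + 18) + (7t^2 + 7t - 14)
  3t^3 - 6t^2 - 15t + 18 = ((3/7)t - 9/7)(7t^2 + 7t - 14) + (0)
Last nonzero remainder: 7t^2 + 7t - 14. Dividing through by 7 gives the monic gcd t^2 + t - 2.
Then lcm(f, g) = f·g / gcd(f, g); expanding and making the result monic gives the answer.

16 - 28t + 20t^2 - t^3 - 10t^4 + 2t^5 + t^6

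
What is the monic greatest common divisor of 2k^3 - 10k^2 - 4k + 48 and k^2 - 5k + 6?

k - 3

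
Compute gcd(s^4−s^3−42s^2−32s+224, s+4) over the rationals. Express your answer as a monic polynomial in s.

s+4

Repeated division with remainder:
  s^4−s^3−42s^2−32s+224 = (s^3−5s^2−22s+56)(s+4) + (0)
The last nonzero remainder s+4 is already monic.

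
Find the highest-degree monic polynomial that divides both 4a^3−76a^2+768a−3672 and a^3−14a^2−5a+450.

a−9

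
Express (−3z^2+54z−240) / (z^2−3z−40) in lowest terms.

(−3z+30)/(z+5)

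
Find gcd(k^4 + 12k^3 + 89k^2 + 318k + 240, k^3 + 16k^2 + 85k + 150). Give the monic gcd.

Apply the Euclidean algorithm:
  k^4 + 12k^3 + 89k^2 + 318k + 240 = (k - 4)(k^3 + 16k^2 + 85k + 150) + (68k^2 + 508k + 840)
  k^3 + 16k^2 + 85k + 150 = ((1/68)k + 145/1156)(68k^2 + 508k + 840) + ((2580/289)k + 12900/289)
  68k^2 + 508k + 840 = ((4913/645)k + 4046/215)((2580/289)k + 12900/289) + (0)
Last nonzero remainder: (2580/289)k + 12900/289. Dividing through by 2580/289 gives the monic gcd k + 5.

k + 5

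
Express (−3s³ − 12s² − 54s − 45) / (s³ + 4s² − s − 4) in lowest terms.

Euclidean algorithm in ℚ[s]:
  −3s³ − 12s² − 54s − 45 = (−3)(s³ + 4s² − s − 4) + (−57s − 57)
  s³ + 4s² − s − 4 = (−(1/57)s² − (1/19)s + 4/57)(−57s − 57) + (0)
Last nonzero remainder: −57s − 57. Dividing through by −57 gives the monic gcd s + 1.
Cancel s + 1 from numerator and denominator to get the reduced form.

(−3s² − 9s − 45)/(s² + 3s − 4)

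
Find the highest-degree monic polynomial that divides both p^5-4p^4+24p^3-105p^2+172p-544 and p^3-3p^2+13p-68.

By polynomial division,
  p^5-4p^4+24p^3-105p^2+172p-544 = (p^2-p+8)(p^3-3p^2+13p-68) + (0)
The last nonzero remainder p^3-3p^2+13p-68 is already monic.

p^3-3p^2+13p-68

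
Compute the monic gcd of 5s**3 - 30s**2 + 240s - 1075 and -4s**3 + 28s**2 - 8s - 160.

s - 5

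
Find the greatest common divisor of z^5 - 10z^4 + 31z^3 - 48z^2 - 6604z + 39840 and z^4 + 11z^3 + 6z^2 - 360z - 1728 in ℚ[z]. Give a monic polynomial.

Apply the Euclidean algorithm:
  z^5 - 10z^4 + 31z^3 - 48z^2 - 6604z + 39840 = (z - 21)(z^4 + 11z^3 + 6z^2 - 360z - 1728) + (256z^3 + 438z^2 - 12436z + 3552)
  z^4 + 11z^3 + 6z^2 - 360z - 1728 = ((1/256)z + 1189/32768)(256z^3 + 438z^2 - 12436z + 3552) + ((633817/16384)z^2 + (633817/8192)z - 1901451/1024)
  256z^3 + 438z^2 - 12436z + 3552 = ((4194304/633817)z - 1212416/633817)((633817/16384)z^2 + (633817/8192)z - 1901451/1024) + (0)
Last nonzero remainder: (633817/16384)z^2 + (633817/8192)z - 1901451/1024. Dividing through by 633817/16384 gives the monic gcd z^2 + 2z - 48.

z^2 + 2z - 48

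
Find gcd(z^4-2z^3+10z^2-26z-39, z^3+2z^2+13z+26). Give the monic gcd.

z^2+13

Repeated division with remainder:
  z^4-2z^3+10z^2-26z-39 = (z-4)(z^3+2z^2+13z+26) + (5z^2+65)
  z^3+2z^2+13z+26 = ((1/5)z+2/5)(5z^2+65) + (0)
Last nonzero remainder: 5z^2+65. Dividing through by 5 gives the monic gcd z^2+13.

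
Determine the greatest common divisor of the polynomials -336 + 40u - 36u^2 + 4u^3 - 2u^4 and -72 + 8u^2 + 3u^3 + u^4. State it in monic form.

12 + 2u + u^2

By polynomial division,
  -2u^4 + 4u^3 - 36u^2 + 40u - 336 = (-2)(u^4 + 3u^3 + 8u^2 - 72) + (10u^3 - 20u^2 + 40u - 480)
  u^4 + 3u^3 + 8u^2 - 72 = ((1/10)u + 1/2)(10u^3 - 20u^2 + 40u - 480) + (14u^2 + 28u + 168)
  10u^3 - 20u^2 + 40u - 480 = ((5/7)u - 20/7)(14u^2 + 28u + 168) + (0)
Last nonzero remainder: 14u^2 + 28u + 168. Dividing through by 14 gives the monic gcd u^2 + 2u + 12.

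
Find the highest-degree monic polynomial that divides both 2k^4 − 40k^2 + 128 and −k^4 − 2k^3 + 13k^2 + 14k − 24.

k^2 + 6k + 8

Euclidean algorithm in ℚ[k]:
  2k^4 − 40k^2 + 128 = (−2)(−k^4 − 2k^3 + 13k^2 + 14k − 24) + (−4k^3 − 14k^2 + 28k + 80)
  −k^4 − 2k^3 + 13k^2 + 14k − 24 = ((1/4)k − 3/8)(−4k^3 − 14k^2 + 28k + 80) + ((3/4)k^2 + (9/2)k + 6)
  −4k^3 − 14k^2 + 28k + 80 = (−(16/3)k + 40/3)((3/4)k^2 + (9/2)k + 6) + (0)
Last nonzero remainder: (3/4)k^2 + (9/2)k + 6. Dividing through by 3/4 gives the monic gcd k^2 + 6k + 8.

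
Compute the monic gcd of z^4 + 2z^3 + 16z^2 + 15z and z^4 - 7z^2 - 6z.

z^2 + z

By polynomial division,
  z^4 + 2z^3 + 16z^2 + 15z = (z^4 - 7z^2 - 6z) + (2z^3 + 23z^2 + 21z)
  z^4 - 7z^2 - 6z = ((1/2)z - 23/4)(2z^3 + 23z^2 + 21z) + ((459/4)z^2 + (459/4)z)
  2z^3 + 23z^2 + 21z = ((8/459)z + 28/153)((459/4)z^2 + (459/4)z) + (0)
Last nonzero remainder: (459/4)z^2 + (459/4)z. Dividing through by 459/4 gives the monic gcd z^2 + z.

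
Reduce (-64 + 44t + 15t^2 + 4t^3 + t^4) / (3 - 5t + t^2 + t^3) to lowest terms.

(64 + 20t + 5t^2 + t^3)/(-3 + 2t + t^2)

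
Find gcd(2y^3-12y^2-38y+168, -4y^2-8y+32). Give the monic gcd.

y+4

By polynomial division,
  2y^3-12y^2-38y+168 = (-(1/2)y+4)(-4y^2-8y+32) + (10y+40)
  -4y^2-8y+32 = (-(2/5)y+4/5)(10y+40) + (0)
Last nonzero remainder: 10y+40. Dividing through by 10 gives the monic gcd y+4.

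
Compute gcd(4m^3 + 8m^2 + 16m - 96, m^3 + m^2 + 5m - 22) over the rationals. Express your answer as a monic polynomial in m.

Euclidean algorithm in ℚ[m]:
  4m^3 + 8m^2 + 16m - 96 = (4)(m^3 + m^2 + 5m - 22) + (4m^2 - 4m - 8)
  m^3 + m^2 + 5m - 22 = ((1/4)m + 1/2)(4m^2 - 4m - 8) + (9m - 18)
  4m^2 - 4m - 8 = ((4/9)m + 4/9)(9m - 18) + (0)
Last nonzero remainder: 9m - 18. Dividing through by 9 gives the monic gcd m - 2.

m - 2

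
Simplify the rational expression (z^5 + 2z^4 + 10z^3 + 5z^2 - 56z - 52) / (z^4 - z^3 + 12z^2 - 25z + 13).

By polynomial division,
  z^5 + 2z^4 + 10z^3 + 5z^2 - 56z - 52 = (z + 3)(z^4 - z^3 + 12z^2 - 25z + 13) + (z^3 - 6z^2 + 6z - 91)
  z^4 - z^3 + 12z^2 - 25z + 13 = (z + 5)(z^3 - 6z^2 + 6z - 91) + (36z^2 + 36z + 468)
  z^3 - 6z^2 + 6z - 91 = ((1/36)z - 7/36)(36z^2 + 36z + 468) + (0)
Last nonzero remainder: 36z^2 + 36z + 468. Dividing through by 36 gives the monic gcd z^2 + z + 13.
Cancel z^2 + z + 13 from numerator and denominator to get the reduced form.

(z^3 + z^2 - 4z - 4)/(z^2 - 2z + 1)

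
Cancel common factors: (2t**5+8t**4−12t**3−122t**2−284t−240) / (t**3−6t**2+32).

(2t**3+12t**2+28t+30)/(t−4)

Apply the Euclidean algorithm:
  2t**5+8t**4−12t**3−122t**2−284t−240 = (2t**2+20t+108)(t**3−6t**2+32) + (462t**2−924t−3696)
  t**3−6t**2+32 = ((1/462)t−2/231)(462t**2−924t−3696) + (0)
Last nonzero remainder: 462t**2−924t−3696. Dividing through by 462 gives the monic gcd t**2−2t−8.
Cancel t**2−2t−8 from numerator and denominator to get the reduced form.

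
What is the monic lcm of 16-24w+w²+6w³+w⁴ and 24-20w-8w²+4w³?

-96+128w+34w²-61w³-11w⁴+5w⁵+w⁶

Euclidean algorithm in ℚ[w]:
  w⁴+6w³+w²-24w+16 = ((1/4)w+2)(4w³-8w²-20w+24) + (22w²+10w-32)
  4w³-8w²-20w+24 = ((2/11)w-54/121)(22w²+10w-32) + (-(1176/121)w+1176/121)
  22w²+10w-32 = (-(1331/588)w-484/147)(-(1176/121)w+1176/121) + (0)
Last nonzero remainder: -(1176/121)w+1176/121. Dividing through by -1176/121 gives the monic gcd w-1.
Then lcm(f, g) = f·g / gcd(f, g); expanding and making the result monic gives the answer.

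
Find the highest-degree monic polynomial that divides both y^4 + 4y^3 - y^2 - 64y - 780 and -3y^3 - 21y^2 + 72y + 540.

y^2 + y - 30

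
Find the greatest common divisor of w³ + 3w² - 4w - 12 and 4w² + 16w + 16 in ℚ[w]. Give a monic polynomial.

w + 2

Apply the Euclidean algorithm:
  w³ + 3w² - 4w - 12 = ((1/4)w - 1/4)(4w² + 16w + 16) + (-4w - 8)
  4w² + 16w + 16 = (-w - 2)(-4w - 8) + (0)
Last nonzero remainder: -4w - 8. Dividing through by -4 gives the monic gcd w + 2.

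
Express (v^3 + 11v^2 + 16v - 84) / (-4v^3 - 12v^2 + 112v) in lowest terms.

Apply the Euclidean algorithm:
  v^3 + 11v^2 + 16v - 84 = (-1/4)(-4v^3 - 12v^2 + 112v) + (8v^2 + 44v - 84)
  -4v^3 - 12v^2 + 112v = (-(1/2)v + 5/4)(8v^2 + 44v - 84) + (15v + 105)
  8v^2 + 44v - 84 = ((8/15)v - 4/5)(15v + 105) + (0)
Last nonzero remainder: 15v + 105. Dividing through by 15 gives the monic gcd v + 7.
Cancel v + 7 from numerator and denominator to get the reduced form.

(-v^2 - 4v + 12)/(4v^2 - 16v)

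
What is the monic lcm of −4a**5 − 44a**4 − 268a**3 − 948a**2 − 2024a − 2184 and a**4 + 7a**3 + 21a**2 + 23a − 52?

Euclidean algorithm in ℚ[a]:
  −4a**5 − 44a**4 − 268a**3 − 948a**2 − 2024a − 2184 = (−4a − 16)(a**4 + 7a**3 + 21a**2 + 23a − 52) + (−72a**3 − 520a**2 − 1864a − 3016)
  a**4 + 7a**3 + 21a**2 + 23a − 52 = (−(1/72)a + 1/324)(−72a**3 − 520a**2 − 1864a − 3016) + (−(266/81)a**2 − (1064/81)a − 3458/81)
  −72a**3 − 520a**2 − 1864a − 3016 = ((2916/133)a + 9396/133)(−(266/81)a**2 − (1064/81)a − 3458/81) + (0)
Last nonzero remainder: −(266/81)a**2 − (1064/81)a − 3458/81. Dividing through by −266/81 gives the monic gcd a**2 + 4a + 13.
Then lcm(f, g) = f·g / gcd(f, g); expanding and making the result monic gives the answer.

a**7 + 14a**6 + 96a**5 + 394a**4 + 949a**3 + 1116a**2 − 386a − 2184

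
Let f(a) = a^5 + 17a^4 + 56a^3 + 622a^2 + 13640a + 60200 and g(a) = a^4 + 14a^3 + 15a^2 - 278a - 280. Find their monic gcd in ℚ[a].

a^2 + 17a + 70

Repeated division with remainder:
  a^5 + 17a^4 + 56a^3 + 622a^2 + 13640a + 60200 = (a + 3)(a^4 + 14a^3 + 15a^2 - 278a - 280) + (-a^3 + 855a^2 + 14754a + 61040)
  a^4 + 14a^3 + 15a^2 - 278a - 280 = (-a - 869)(-a^3 + 855a^2 + 14754a + 61040) + (757764a^2 + 12881988a + 53043480)
  -a^3 + 855a^2 + 14754a + 61040 = (-(1/757764)a + 218/189441)(757764a^2 + 12881988a + 53043480) + (0)
Last nonzero remainder: 757764a^2 + 12881988a + 53043480. Dividing through by 757764 gives the monic gcd a^2 + 17a + 70.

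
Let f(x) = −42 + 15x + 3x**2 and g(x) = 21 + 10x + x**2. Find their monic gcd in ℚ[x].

7 + x

By polynomial division,
  3x**2 + 15x − 42 = (3)(x**2 + 10x + 21) + (−15x − 105)
  x**2 + 10x + 21 = (−(1/15)x − 1/5)(−15x − 105) + (0)
Last nonzero remainder: −15x − 105. Dividing through by −15 gives the monic gcd x + 7.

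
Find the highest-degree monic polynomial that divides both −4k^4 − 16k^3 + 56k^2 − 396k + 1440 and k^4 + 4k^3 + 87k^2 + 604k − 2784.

Euclidean algorithm in ℚ[k]:
  −4k^4 − 16k^3 + 56k^2 − 396k + 1440 = (−4)(k^4 + 4k^3 + 87k^2 + 604k − 2784) + (404k^2 + 2020k − 9696)
  k^4 + 4k^3 + 87k^2 + 604k − 2784 = ((1/404)k^2 − (1/404)k + 29/101)(404k^2 + 2020k − 9696) + (0)
Last nonzero remainder: 404k^2 + 2020k − 9696. Dividing through by 404 gives the monic gcd k^2 + 5k − 24.

k^2 + 5k − 24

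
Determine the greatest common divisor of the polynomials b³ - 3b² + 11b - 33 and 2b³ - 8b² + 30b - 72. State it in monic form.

Apply the Euclidean algorithm:
  b³ - 3b² + 11b - 33 = (1/2)(2b³ - 8b² + 30b - 72) + (b² - 4b + 3)
  2b³ - 8b² + 30b - 72 = (2b)(b² - 4b + 3) + (24b - 72)
  b² - 4b + 3 = ((1/24)b - 1/24)(24b - 72) + (0)
Last nonzero remainder: 24b - 72. Dividing through by 24 gives the monic gcd b - 3.

b - 3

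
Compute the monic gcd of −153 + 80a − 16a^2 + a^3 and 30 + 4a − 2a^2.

1

Apply the Euclidean algorithm:
  a^3 − 16a^2 + 80a − 153 = (−(1/2)a + 7)(−2a^2 + 4a + 30) + (67a − 363)
  −2a^2 + 4a + 30 = (−(2/67)a − 458/4489)(67a − 363) + (−31584/4489)
  67a − 363 = (−(300763/31584)a + 543169/10528)(−31584/4489) + (0)
The last nonzero remainder is the constant −31584/4489, so the polynomials are coprime and gcd = 1.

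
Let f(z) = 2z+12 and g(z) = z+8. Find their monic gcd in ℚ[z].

Euclidean algorithm in ℚ[z]:
  2z+12 = (2)(z+8) + (-4)
  z+8 = (-(1/4)z-2)(-4) + (0)
The last nonzero remainder is the constant -4, so the polynomials are coprime and gcd = 1.

1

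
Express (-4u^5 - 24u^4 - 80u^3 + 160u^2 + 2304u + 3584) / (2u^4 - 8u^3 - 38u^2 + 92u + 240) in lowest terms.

(-2u^3 - 16u^2 - 88u - 224)/(u^2 - 2u - 15)

Apply the Euclidean algorithm:
  -4u^5 - 24u^4 - 80u^3 + 160u^2 + 2304u + 3584 = (-2u - 20)(2u^4 - 8u^3 - 38u^2 + 92u + 240) + (-316u^3 - 416u^2 + 4624u + 8384)
  2u^4 - 8u^3 - 38u^2 + 92u + 240 = (-(1/158)u + 210/6241)(-316u^3 - 416u^2 + 4624u + 8384) + ((32850/6241)u^2 - (65700/6241)u - 262800/6241)
  -316u^3 - 416u^2 + 4624u + 8384 = (-(986078/16425)u - 3270284/16425)((32850/6241)u^2 - (65700/6241)u - 262800/6241) + (0)
Last nonzero remainder: (32850/6241)u^2 - (65700/6241)u - 262800/6241. Dividing through by 32850/6241 gives the monic gcd u^2 - 2u - 8.
Cancel u^2 - 2u - 8 from numerator and denominator to get the reduced form.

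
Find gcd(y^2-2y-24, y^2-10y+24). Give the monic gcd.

Apply the Euclidean algorithm:
  y^2-2y-24 = (y^2-10y+24) + (8y-48)
  y^2-10y+24 = ((1/8)y-1/2)(8y-48) + (0)
Last nonzero remainder: 8y-48. Dividing through by 8 gives the monic gcd y-6.

y-6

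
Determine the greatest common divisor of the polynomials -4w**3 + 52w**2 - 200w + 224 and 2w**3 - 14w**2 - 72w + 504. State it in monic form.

Apply the Euclidean algorithm:
  -4w**3 + 52w**2 - 200w + 224 = (-2)(2w**3 - 14w**2 - 72w + 504) + (24w**2 - 344w + 1232)
  2w**3 - 14w**2 - 72w + 504 = ((1/12)w + 11/18)(24w**2 - 344w + 1232) + ((320/9)w - 2240/9)
  24w**2 - 344w + 1232 = ((27/40)w - 99/20)((320/9)w - 2240/9) + (0)
Last nonzero remainder: (320/9)w - 2240/9. Dividing through by 320/9 gives the monic gcd w - 7.

w - 7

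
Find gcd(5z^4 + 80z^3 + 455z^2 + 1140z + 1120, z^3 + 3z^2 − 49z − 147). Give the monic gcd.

z + 7

Repeated division with remainder:
  5z^4 + 80z^3 + 455z^2 + 1140z + 1120 = (5z + 65)(z^3 + 3z^2 − 49z − 147) + (505z^2 + 5060z + 10675)
  z^3 + 3z^2 − 49z − 147 = ((1/505)z − 709/51005)(505z^2 + 5060z + 10675) + ((2024/10201)z + 14168/10201)
  505z^2 + 5060z + 10675 = ((5151505/2024)z + 15556525/2024)((2024/10201)z + 14168/10201) + (0)
Last nonzero remainder: (2024/10201)z + 14168/10201. Dividing through by 2024/10201 gives the monic gcd z + 7.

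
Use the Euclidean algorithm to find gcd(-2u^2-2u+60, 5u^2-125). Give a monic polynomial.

By polynomial division,
  -2u^2-2u+60 = (-2/5)(5u^2-125) + (-2u+10)
  5u^2-125 = (-(5/2)u-25/2)(-2u+10) + (0)
Last nonzero remainder: -2u+10. Dividing through by -2 gives the monic gcd u-5.

u-5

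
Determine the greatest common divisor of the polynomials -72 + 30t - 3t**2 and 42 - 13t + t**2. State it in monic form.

By polynomial division,
  -3t**2 + 30t - 72 = (-3)(t**2 - 13t + 42) + (-9t + 54)
  t**2 - 13t + 42 = (-(1/9)t + 7/9)(-9t + 54) + (0)
Last nonzero remainder: -9t + 54. Dividing through by -9 gives the monic gcd t - 6.

-6 + t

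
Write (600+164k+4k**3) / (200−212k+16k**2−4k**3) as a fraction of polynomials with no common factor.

Euclidean algorithm in ℚ[k]:
  4k**3+164k+600 = (−1)(−4k**3+16k**2−212k+200) + (16k**2−48k+800)
  −4k**3+16k**2−212k+200 = (−(1/4)k+1/4)(16k**2−48k+800) + (0)
Last nonzero remainder: 16k**2−48k+800. Dividing through by 16 gives the monic gcd k**2−3k+50.
Cancel k**2−3k+50 from numerator and denominator to get the reduced form.

(−3−k)/(−1+k)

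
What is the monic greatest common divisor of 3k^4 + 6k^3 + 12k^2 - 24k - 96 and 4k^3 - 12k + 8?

k + 2

Apply the Euclidean algorithm:
  3k^4 + 6k^3 + 12k^2 - 24k - 96 = ((3/4)k + 3/2)(4k^3 - 12k + 8) + (21k^2 - 12k - 108)
  4k^3 - 12k + 8 = ((4/21)k + 16/147)(21k^2 - 12k - 108) + ((484/49)k + 968/49)
  21k^2 - 12k - 108 = ((1029/484)k - 1323/242)((484/49)k + 968/49) + (0)
Last nonzero remainder: (484/49)k + 968/49. Dividing through by 484/49 gives the monic gcd k + 2.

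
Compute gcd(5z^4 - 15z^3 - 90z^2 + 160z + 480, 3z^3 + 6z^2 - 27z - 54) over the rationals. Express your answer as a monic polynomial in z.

z^2 + 5z + 6

Repeated division with remainder:
  5z^4 - 15z^3 - 90z^2 + 160z + 480 = ((5/3)z - 25/3)(3z^3 + 6z^2 - 27z - 54) + (5z^2 + 25z + 30)
  3z^3 + 6z^2 - 27z - 54 = ((3/5)z - 9/5)(5z^2 + 25z + 30) + (0)
Last nonzero remainder: 5z^2 + 25z + 30. Dividing through by 5 gives the monic gcd z^2 + 5z + 6.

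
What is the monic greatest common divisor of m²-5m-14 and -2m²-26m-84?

By polynomial division,
  m²-5m-14 = (-1/2)(-2m²-26m-84) + (-18m-56)
  -2m²-26m-84 = ((1/9)m+89/81)(-18m-56) + (-1820/81)
  -18m-56 = ((729/910)m+162/65)(-1820/81) + (0)
The last nonzero remainder is the constant -1820/81, so the polynomials are coprime and gcd = 1.

1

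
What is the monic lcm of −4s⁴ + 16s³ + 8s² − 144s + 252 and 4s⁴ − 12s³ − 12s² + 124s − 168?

Repeated division with remainder:
  −4s⁴ + 16s³ + 8s² − 144s + 252 = (−1)(4s⁴ − 12s³ − 12s² + 124s − 168) + (4s³ − 4s² − 20s + 84)
  4s⁴ − 12s³ − 12s² + 124s − 168 = (s − 2)(4s³ − 4s² − 20s + 84) + (0)
Last nonzero remainder: 4s³ − 4s² − 20s + 84. Dividing through by 4 gives the monic gcd s³ − s² − 5s + 21.
Then lcm(f, g) = f·g / gcd(f, g); expanding and making the result monic gives the answer.

s⁵ − 6s⁴ + 6s³ + 40s² − 135s + 126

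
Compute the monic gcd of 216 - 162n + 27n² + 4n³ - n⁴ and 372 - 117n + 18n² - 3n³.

-4 + n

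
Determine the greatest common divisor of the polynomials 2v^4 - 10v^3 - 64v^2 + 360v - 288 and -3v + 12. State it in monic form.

By polynomial division,
  2v^4 - 10v^3 - 64v^2 + 360v - 288 = (-(2/3)v^3 + (2/3)v^2 + 24v - 24)(-3v + 12) + (0)
Last nonzero remainder: -3v + 12. Dividing through by -3 gives the monic gcd v - 4.

v - 4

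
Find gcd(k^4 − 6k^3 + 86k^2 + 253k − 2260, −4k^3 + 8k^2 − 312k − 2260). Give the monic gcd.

By polynomial division,
  k^4 − 6k^3 + 86k^2 + 253k − 2260 = (−(1/4)k + 1)(−4k^3 + 8k^2 − 312k − 2260) + (0)
Last nonzero remainder: −4k^3 + 8k^2 − 312k − 2260. Dividing through by −4 gives the monic gcd k^3 − 2k^2 + 78k + 565.

k^3 − 2k^2 + 78k + 565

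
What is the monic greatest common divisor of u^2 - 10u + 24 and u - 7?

1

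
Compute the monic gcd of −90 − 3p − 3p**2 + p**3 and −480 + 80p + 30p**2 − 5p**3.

By polynomial division,
  p**3 − 3p**2 − 3p − 90 = (−1/5)(−5p**3 + 30p**2 + 80p − 480) + (3p**2 + 13p − 186)
  −5p**3 + 30p**2 + 80p − 480 = (−(5/3)p + 155/9)(3p**2 + 13p − 186) + (−(4085/9)p + 8170/3)
  3p**2 + 13p − 186 = (−(27/4085)p − 279/4085)(−(4085/9)p + 8170/3) + (0)
Last nonzero remainder: −(4085/9)p + 8170/3. Dividing through by −4085/9 gives the monic gcd p − 6.

−6 + p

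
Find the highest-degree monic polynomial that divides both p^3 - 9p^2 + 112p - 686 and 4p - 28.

Euclidean algorithm in ℚ[p]:
  p^3 - 9p^2 + 112p - 686 = ((1/4)p^2 - (1/2)p + 49/2)(4p - 28) + (0)
Last nonzero remainder: 4p - 28. Dividing through by 4 gives the monic gcd p - 7.

p - 7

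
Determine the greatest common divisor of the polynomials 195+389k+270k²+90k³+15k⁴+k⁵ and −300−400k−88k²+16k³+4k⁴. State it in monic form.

Euclidean algorithm in ℚ[k]:
  k⁵+15k⁴+90k³+270k²+389k+195 = ((1/4)k+11/4)(4k⁴+16k³−88k²−400k−300) + (68k³+612k²+1564k+1020)
  4k⁴+16k³−88k²−400k−300 = ((1/17)k−5/17)(68k³+612k²+1564k+1020) + (0)
Last nonzero remainder: 68k³+612k²+1564k+1020. Dividing through by 68 gives the monic gcd k³+9k²+23k+15.

15+23k+9k²+k³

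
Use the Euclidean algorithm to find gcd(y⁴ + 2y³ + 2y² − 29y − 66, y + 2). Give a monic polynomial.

y + 2

Euclidean algorithm in ℚ[y]:
  y⁴ + 2y³ + 2y² − 29y − 66 = (y³ + 2y − 33)(y + 2) + (0)
The last nonzero remainder y + 2 is already monic.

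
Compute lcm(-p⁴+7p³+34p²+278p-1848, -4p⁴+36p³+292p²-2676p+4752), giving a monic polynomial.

Repeated division with remainder:
  -p⁴+7p³+34p²+278p-1848 = (1/4)(-4p⁴+36p³+292p²-2676p+4752) + (-2p³-39p²+947p-3036)
  -4p⁴+36p³+292p²-2676p+4752 = (2p-57)(-2p³-39p²+947p-3036) + (-3825p²+57375p-168300)
  -2p³-39p²+947p-3036 = ((2/3825)p+23/1275)(-3825p²+57375p-168300) + (0)
Last nonzero remainder: -3825p²+57375p-168300. Dividing through by -3825 gives the monic gcd p²-15p+44.
Then lcm(f, g) = f·g / gcd(f, g); expanding and making the result monic gives the answer.

p⁶-p⁵-103p⁴-293p³+1098p²+18594p-49896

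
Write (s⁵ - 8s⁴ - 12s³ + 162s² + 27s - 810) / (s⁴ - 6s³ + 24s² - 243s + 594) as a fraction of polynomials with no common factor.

By polynomial division,
  s⁵ - 8s⁴ - 12s³ + 162s² + 27s - 810 = (s - 2)(s⁴ - 6s³ + 24s² - 243s + 594) + (-48s³ + 453s² - 1053s + 378)
  s⁴ - 6s³ + 24s² - 243s + 594 = (-(1/48)s - 55/768)(-48s³ + 453s² - 1053s + 378) + ((8833/256)s² - (79497/256)s + 79497/128)
  -48s³ + 453s² - 1053s + 378 = (-(12288/8833)s + 5376/8833)((8833/256)s² - (79497/256)s + 79497/128) + (0)
Last nonzero remainder: (8833/256)s² - (79497/256)s + 79497/128. Dividing through by 8833/256 gives the monic gcd s² - 9s + 18.
Cancel s² - 9s + 18 from numerator and denominator to get the reduced form.

(s³ + s² - 21s - 45)/(s² + 3s + 33)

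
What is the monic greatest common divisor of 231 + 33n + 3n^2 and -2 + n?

Apply the Euclidean algorithm:
  3n^2 + 33n + 231 = (3n + 39)(n - 2) + (309)
  n - 2 = ((1/309)n - 2/309)(309) + (0)
The last nonzero remainder is the constant 309, so the polynomials are coprime and gcd = 1.

1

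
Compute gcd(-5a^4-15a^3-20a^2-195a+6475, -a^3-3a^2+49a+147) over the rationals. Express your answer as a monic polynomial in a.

Euclidean algorithm in ℚ[a]:
  -5a^4-15a^3-20a^2-195a+6475 = (5a)(-a^3-3a^2+49a+147) + (-265a^2-930a+6475)
  -a^3-3a^2+49a+147 = ((1/265)a-27/14045)(-265a^2-930a+6475) + ((63984/2809)a+447888/2809)
  -265a^2-930a+6475 = (-(744385/63984)a+2598325/63984)((63984/2809)a+447888/2809) + (0)
Last nonzero remainder: (63984/2809)a+447888/2809. Dividing through by 63984/2809 gives the monic gcd a+7.

a+7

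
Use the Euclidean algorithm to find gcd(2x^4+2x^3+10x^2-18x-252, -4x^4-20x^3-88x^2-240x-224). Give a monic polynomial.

x^2+x+14

By polynomial division,
  2x^4+2x^3+10x^2-18x-252 = (-1/2)(-4x^4-20x^3-88x^2-240x-224) + (-8x^3-34x^2-138x-364)
  -4x^4-20x^3-88x^2-240x-224 = ((1/2)x+3/8)(-8x^3-34x^2-138x-364) + (-(25/4)x^2-(25/4)x-175/2)
  -8x^3-34x^2-138x-364 = ((32/25)x+104/25)(-(25/4)x^2-(25/4)x-175/2) + (0)
Last nonzero remainder: -(25/4)x^2-(25/4)x-175/2. Dividing through by -25/4 gives the monic gcd x^2+x+14.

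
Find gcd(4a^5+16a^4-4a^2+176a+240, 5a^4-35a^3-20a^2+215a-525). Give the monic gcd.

a^3-4a+15

Repeated division with remainder:
  4a^5+16a^4-4a^2+176a+240 = ((4/5)a+44/5)(5a^4-35a^3-20a^2+215a-525) + (324a^3-1296a+4860)
  5a^4-35a^3-20a^2+215a-525 = ((5/324)a-35/324)(324a^3-1296a+4860) + (0)
Last nonzero remainder: 324a^3-1296a+4860. Dividing through by 324 gives the monic gcd a^3-4a+15.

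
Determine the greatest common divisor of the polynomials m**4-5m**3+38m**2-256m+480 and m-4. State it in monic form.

m-4

Repeated division with remainder:
  m**4-5m**3+38m**2-256m+480 = (m**3-m**2+34m-120)(m-4) + (0)
The last nonzero remainder m-4 is already monic.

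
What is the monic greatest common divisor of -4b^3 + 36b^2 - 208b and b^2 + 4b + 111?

Apply the Euclidean algorithm:
  -4b^3 + 36b^2 - 208b = (-4b + 52)(b^2 + 4b + 111) + (28b - 5772)
  b^2 + 4b + 111 = ((1/28)b + 1471/196)(28b - 5772) + (2128092/49)
  28b - 5772 = ((343/532023)b - 637/4793)(2128092/49) + (0)
The last nonzero remainder is the constant 2128092/49, so the polynomials are coprime and gcd = 1.

1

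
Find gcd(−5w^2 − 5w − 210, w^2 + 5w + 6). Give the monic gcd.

1

Euclidean algorithm in ℚ[w]:
  −5w^2 − 5w − 210 = (−5)(w^2 + 5w + 6) + (20w − 180)
  w^2 + 5w + 6 = ((1/20)w + 7/10)(20w − 180) + (132)
  20w − 180 = ((5/33)w − 15/11)(132) + (0)
The last nonzero remainder is the constant 132, so the polynomials are coprime and gcd = 1.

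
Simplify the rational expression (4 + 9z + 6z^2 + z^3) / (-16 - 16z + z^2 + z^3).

(1 + z)/(-4 + z)

Repeated division with remainder:
  z^3 + 6z^2 + 9z + 4 = (z^3 + z^2 - 16z - 16) + (5z^2 + 25z + 20)
  z^3 + z^2 - 16z - 16 = ((1/5)z - 4/5)(5z^2 + 25z + 20) + (0)
Last nonzero remainder: 5z^2 + 25z + 20. Dividing through by 5 gives the monic gcd z^2 + 5z + 4.
Cancel z^2 + 5z + 4 from numerator and denominator to get the reduced form.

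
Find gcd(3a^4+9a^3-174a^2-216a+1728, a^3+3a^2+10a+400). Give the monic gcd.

Euclidean algorithm in ℚ[a]:
  3a^4+9a^3-174a^2-216a+1728 = (3a)(a^3+3a^2+10a+400) + (-204a^2-1416a+1728)
  a^3+3a^2+10a+400 = (-(1/204)a+67/3468)(-204a^2-1416a+1728) + ((13244/289)a+105952/289)
  -204a^2-1416a+1728 = (-(14739/3311)a+15606/3311)((13244/289)a+105952/289) + (0)
Last nonzero remainder: (13244/289)a+105952/289. Dividing through by 13244/289 gives the monic gcd a+8.

a+8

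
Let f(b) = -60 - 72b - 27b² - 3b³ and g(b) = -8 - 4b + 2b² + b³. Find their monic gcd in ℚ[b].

4 + 4b + b²

By polynomial division,
  -3b³ - 27b² - 72b - 60 = (-3)(b³ + 2b² - 4b - 8) + (-21b² - 84b - 84)
  b³ + 2b² - 4b - 8 = (-(1/21)b + 2/21)(-21b² - 84b - 84) + (0)
Last nonzero remainder: -21b² - 84b - 84. Dividing through by -21 gives the monic gcd b² + 4b + 4.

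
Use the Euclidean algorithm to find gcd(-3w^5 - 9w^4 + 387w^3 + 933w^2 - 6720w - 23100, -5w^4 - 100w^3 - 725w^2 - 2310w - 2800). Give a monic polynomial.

w^2 + 7w + 14

Apply the Euclidean algorithm:
  -3w^5 - 9w^4 + 387w^3 + 933w^2 - 6720w - 23100 = ((3/5)w - 51/5)(-5w^4 - 100w^3 - 725w^2 - 2310w - 2800) + (-198w^3 - 5076w^2 - 28602w - 51660)
  -5w^4 - 100w^3 - 725w^2 - 2310w - 2800 = ((5/198)w - 155/1089)(-198w^3 - 5076w^2 - 28602w - 51660) + (-(87750/121)w^2 - (614250/121)w - 1228500/121)
  -198w^3 - 5076w^2 - 28602w - 51660 = ((1331/4875)w + 4961/975)(-(87750/121)w^2 - (614250/121)w - 1228500/121) + (0)
Last nonzero remainder: -(87750/121)w^2 - (614250/121)w - 1228500/121. Dividing through by -87750/121 gives the monic gcd w^2 + 7w + 14.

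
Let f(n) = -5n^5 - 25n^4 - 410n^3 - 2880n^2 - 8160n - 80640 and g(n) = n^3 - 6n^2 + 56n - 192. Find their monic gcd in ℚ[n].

By polynomial division,
  -5n^5 - 25n^4 - 410n^3 - 2880n^2 - 8160n - 80640 = (-5n^2 - 55n - 460)(n^3 - 6n^2 + 56n - 192) + (-3520n^2 + 7040n - 168960)
  n^3 - 6n^2 + 56n - 192 = (-(1/3520)n + 1/880)(-3520n^2 + 7040n - 168960) + (0)
Last nonzero remainder: -3520n^2 + 7040n - 168960. Dividing through by -3520 gives the monic gcd n^2 - 2n + 48.

n^2 - 2n + 48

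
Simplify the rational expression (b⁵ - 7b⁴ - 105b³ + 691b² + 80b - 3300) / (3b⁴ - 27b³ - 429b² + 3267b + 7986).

Repeated division with remainder:
  b⁵ - 7b⁴ - 105b³ + 691b² + 80b - 3300 = ((1/3)b + 2/3)(3b⁴ - 27b³ - 429b² + 3267b + 7986) + (56b³ - 112b² - 4760b - 8624)
  3b⁴ - 27b³ - 429b² + 3267b + 7986 = ((3/56)b - 3/8)(56b³ - 112b² - 4760b - 8624) + (-216b² + 1944b + 4752)
  56b³ - 112b² - 4760b - 8624 = (-(7/27)b - 49/27)(-216b² + 1944b + 4752) + (0)
Last nonzero remainder: -216b² + 1944b + 4752. Dividing through by -216 gives the monic gcd b² - 9b - 22.
Cancel b² - 9b - 22 from numerator and denominator to get the reduced form.

(b³ + 2b² - 65b + 150)/(3b² - 363)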